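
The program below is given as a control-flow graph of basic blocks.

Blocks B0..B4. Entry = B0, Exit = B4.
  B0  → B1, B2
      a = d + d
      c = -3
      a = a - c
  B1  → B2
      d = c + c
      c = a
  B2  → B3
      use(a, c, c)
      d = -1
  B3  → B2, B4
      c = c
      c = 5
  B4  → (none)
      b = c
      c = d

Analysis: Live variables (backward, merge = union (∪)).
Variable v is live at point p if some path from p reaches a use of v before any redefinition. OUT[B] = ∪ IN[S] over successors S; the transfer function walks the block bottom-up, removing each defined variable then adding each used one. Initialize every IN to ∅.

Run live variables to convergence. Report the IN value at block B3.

Answer: {a, c, d}

Working:
Per-block solution:
  B0:   IN={d}   OUT={a, c}
  B1:   IN={a, c}   OUT={a, c}
  B2:   IN={a, c}   OUT={a, c, d}
  B3:   IN={a, c, d}   OUT={a, c, d}
  B4:   IN={c, d}   OUT={}

Merge at B3: OUT[B3] = IN[B2] ⊔ IN[B4] = {a, c, d}
Applying B3's transfer function to that OUT value gives IN[B3] (row B3 above).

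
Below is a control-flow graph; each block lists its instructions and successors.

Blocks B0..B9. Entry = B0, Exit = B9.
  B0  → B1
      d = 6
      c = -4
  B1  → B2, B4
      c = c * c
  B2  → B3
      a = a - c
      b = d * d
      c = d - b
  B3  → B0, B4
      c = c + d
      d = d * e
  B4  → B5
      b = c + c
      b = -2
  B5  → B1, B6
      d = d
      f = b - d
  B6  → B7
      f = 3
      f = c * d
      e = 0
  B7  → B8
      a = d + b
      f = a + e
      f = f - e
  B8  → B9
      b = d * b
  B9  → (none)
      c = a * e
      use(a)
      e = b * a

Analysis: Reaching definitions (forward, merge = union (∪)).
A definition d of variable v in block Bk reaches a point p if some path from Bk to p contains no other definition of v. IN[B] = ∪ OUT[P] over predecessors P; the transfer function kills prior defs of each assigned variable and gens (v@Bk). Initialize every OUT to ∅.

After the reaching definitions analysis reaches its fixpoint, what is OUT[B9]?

Fixpoint table:
  B0:   IN={a@B2, b@B2, c@B3, d@B3, f@B5}   OUT={a@B2, b@B2, c@B0, d@B0, f@B5}
  B1:   IN={a@B2, b@B2, b@B4, c@B0, c@B1, c@B3, d@B0, d@B5, f@B5}   OUT={a@B2, b@B2, b@B4, c@B1, d@B0, d@B5, f@B5}
  B2:   IN={a@B2, b@B2, b@B4, c@B1, d@B0, d@B5, f@B5}   OUT={a@B2, b@B2, c@B2, d@B0, d@B5, f@B5}
  B3:   IN={a@B2, b@B2, c@B2, d@B0, d@B5, f@B5}   OUT={a@B2, b@B2, c@B3, d@B3, f@B5}
  B4:   IN={a@B2, b@B2, b@B4, c@B1, c@B3, d@B0, d@B3, d@B5, f@B5}   OUT={a@B2, b@B4, c@B1, c@B3, d@B0, d@B3, d@B5, f@B5}
  B5:   IN={a@B2, b@B4, c@B1, c@B3, d@B0, d@B3, d@B5, f@B5}   OUT={a@B2, b@B4, c@B1, c@B3, d@B5, f@B5}
  B6:   IN={a@B2, b@B4, c@B1, c@B3, d@B5, f@B5}   OUT={a@B2, b@B4, c@B1, c@B3, d@B5, e@B6, f@B6}
  B7:   IN={a@B2, b@B4, c@B1, c@B3, d@B5, e@B6, f@B6}   OUT={a@B7, b@B4, c@B1, c@B3, d@B5, e@B6, f@B7}
  B8:   IN={a@B7, b@B4, c@B1, c@B3, d@B5, e@B6, f@B7}   OUT={a@B7, b@B8, c@B1, c@B3, d@B5, e@B6, f@B7}
  B9:   IN={a@B7, b@B8, c@B1, c@B3, d@B5, e@B6, f@B7}   OUT={a@B7, b@B8, c@B9, d@B5, e@B9, f@B7}

Merge at B9: IN[B9] = OUT[B8] = {a@B7, b@B8, c@B1, c@B3, d@B5, e@B6, f@B7}
Applying B9's transfer function to that IN value gives OUT[B9] (row B9 above).

Answer: {a@B7, b@B8, c@B9, d@B5, e@B9, f@B7}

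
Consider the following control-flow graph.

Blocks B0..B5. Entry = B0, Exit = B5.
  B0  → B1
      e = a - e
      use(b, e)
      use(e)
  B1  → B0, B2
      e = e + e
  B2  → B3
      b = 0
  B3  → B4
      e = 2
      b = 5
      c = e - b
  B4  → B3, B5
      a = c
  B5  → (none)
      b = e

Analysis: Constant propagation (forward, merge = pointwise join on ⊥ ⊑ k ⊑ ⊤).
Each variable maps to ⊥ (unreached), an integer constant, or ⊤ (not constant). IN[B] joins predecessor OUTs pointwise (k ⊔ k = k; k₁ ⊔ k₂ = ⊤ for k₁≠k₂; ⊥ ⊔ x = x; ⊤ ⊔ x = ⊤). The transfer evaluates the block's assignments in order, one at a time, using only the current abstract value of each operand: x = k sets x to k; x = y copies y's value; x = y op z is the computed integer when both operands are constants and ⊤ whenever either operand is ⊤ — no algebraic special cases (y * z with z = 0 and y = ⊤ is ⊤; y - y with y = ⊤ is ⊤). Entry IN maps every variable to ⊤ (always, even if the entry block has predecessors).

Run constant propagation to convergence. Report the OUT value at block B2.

Per-block solution:
  B0:  IN=(all ⊤)  OUT=(all ⊤)
  B1:  IN=(all ⊤)  OUT=(all ⊤)
  B2:  IN=(all ⊤)  OUT={b:0; rest ⊤}
  B3:  IN=(all ⊤)  OUT={b:5, c:-3, e:2; rest ⊤}
  B4:  IN={b:5, c:-3, e:2; rest ⊤}  OUT={a:-3, b:5, c:-3, e:2; rest ⊤}
  B5:  IN={a:-3, b:5, c:-3, e:2; rest ⊤}  OUT={a:-3, b:2, c:-3, e:2; rest ⊤}

Merge at B2: IN[B2] = OUT[B1] = {a: ⊤, b: ⊤, c: ⊤, d: ⊤, e: ⊤, f: ⊤}
Applying B2's transfer function to that IN value gives OUT[B2] (row B2 above).

Answer: {a: ⊤, b: 0, c: ⊤, d: ⊤, e: ⊤, f: ⊤}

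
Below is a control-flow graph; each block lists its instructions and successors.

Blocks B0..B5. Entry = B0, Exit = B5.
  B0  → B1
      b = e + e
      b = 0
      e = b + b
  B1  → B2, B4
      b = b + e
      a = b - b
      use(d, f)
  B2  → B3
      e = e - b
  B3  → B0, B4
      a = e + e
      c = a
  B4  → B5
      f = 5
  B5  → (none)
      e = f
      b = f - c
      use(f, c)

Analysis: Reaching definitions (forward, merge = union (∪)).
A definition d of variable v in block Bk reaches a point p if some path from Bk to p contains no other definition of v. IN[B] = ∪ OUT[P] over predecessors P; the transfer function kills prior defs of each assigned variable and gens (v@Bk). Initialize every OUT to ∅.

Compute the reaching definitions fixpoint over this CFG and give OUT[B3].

Converged values:
  B0:   IN={a@B3, b@B1, c@B3, e@B2}   OUT={a@B3, b@B0, c@B3, e@B0}
  B1:   IN={a@B3, b@B0, c@B3, e@B0}   OUT={a@B1, b@B1, c@B3, e@B0}
  B2:   IN={a@B1, b@B1, c@B3, e@B0}   OUT={a@B1, b@B1, c@B3, e@B2}
  B3:   IN={a@B1, b@B1, c@B3, e@B2}   OUT={a@B3, b@B1, c@B3, e@B2}
  B4:   IN={a@B1, a@B3, b@B1, c@B3, e@B0, e@B2}   OUT={a@B1, a@B3, b@B1, c@B3, e@B0, e@B2, f@B4}
  B5:   IN={a@B1, a@B3, b@B1, c@B3, e@B0, e@B2, f@B4}   OUT={a@B1, a@B3, b@B5, c@B3, e@B5, f@B4}

Merge at B3: IN[B3] = OUT[B2] = {a@B1, b@B1, c@B3, e@B2}
Applying B3's transfer function to that IN value gives OUT[B3] (row B3 above).

Answer: {a@B3, b@B1, c@B3, e@B2}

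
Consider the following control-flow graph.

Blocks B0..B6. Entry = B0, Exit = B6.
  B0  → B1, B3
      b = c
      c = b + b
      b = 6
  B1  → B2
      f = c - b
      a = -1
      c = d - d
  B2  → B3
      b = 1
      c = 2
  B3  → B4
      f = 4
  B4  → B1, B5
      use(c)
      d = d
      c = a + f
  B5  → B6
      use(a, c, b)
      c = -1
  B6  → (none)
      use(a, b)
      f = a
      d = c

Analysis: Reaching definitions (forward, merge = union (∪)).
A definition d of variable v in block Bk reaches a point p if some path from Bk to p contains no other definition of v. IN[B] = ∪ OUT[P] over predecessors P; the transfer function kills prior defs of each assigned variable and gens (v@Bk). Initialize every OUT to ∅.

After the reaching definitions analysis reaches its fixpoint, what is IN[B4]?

Answer: {a@B1, b@B0, b@B2, c@B0, c@B2, d@B4, f@B3}

Trace:
Per-block solution:
  B0: | IN={} | OUT={b@B0, c@B0}
  B1: | IN={a@B1, b@B0, b@B2, c@B0, c@B4, d@B4, f@B3} | OUT={a@B1, b@B0, b@B2, c@B1, d@B4, f@B1}
  B2: | IN={a@B1, b@B0, b@B2, c@B1, d@B4, f@B1} | OUT={a@B1, b@B2, c@B2, d@B4, f@B1}
  B3: | IN={a@B1, b@B0, b@B2, c@B0, c@B2, d@B4, f@B1} | OUT={a@B1, b@B0, b@B2, c@B0, c@B2, d@B4, f@B3}
  B4: | IN={a@B1, b@B0, b@B2, c@B0, c@B2, d@B4, f@B3} | OUT={a@B1, b@B0, b@B2, c@B4, d@B4, f@B3}
  B5: | IN={a@B1, b@B0, b@B2, c@B4, d@B4, f@B3} | OUT={a@B1, b@B0, b@B2, c@B5, d@B4, f@B3}
  B6: | IN={a@B1, b@B0, b@B2, c@B5, d@B4, f@B3} | OUT={a@B1, b@B0, b@B2, c@B5, d@B6, f@B6}

Merge at B4: IN[B4] = OUT[B3] = {a@B1, b@B0, b@B2, c@B0, c@B2, d@B4, f@B3}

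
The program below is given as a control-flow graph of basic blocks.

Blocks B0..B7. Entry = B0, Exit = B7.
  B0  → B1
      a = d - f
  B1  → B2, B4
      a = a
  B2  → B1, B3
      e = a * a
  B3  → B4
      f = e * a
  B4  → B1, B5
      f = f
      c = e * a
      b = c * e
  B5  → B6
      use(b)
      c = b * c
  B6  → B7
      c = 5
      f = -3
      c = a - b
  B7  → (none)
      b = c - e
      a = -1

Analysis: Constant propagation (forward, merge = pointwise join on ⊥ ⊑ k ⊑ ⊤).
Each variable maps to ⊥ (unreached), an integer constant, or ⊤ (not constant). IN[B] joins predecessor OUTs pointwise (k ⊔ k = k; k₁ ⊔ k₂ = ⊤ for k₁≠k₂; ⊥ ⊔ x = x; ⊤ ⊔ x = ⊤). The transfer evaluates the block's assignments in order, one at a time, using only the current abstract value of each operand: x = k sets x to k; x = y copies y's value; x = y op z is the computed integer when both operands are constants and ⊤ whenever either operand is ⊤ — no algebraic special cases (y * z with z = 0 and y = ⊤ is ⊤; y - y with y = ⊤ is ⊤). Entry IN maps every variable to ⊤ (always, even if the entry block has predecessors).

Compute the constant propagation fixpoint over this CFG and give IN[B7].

Answer: {a: ⊤, b: ⊤, c: ⊤, d: ⊤, e: ⊤, f: -3}

Working:
Per-block solution:
  B0: | IN=(all ⊤) | OUT=(all ⊤)
  B1: | IN=(all ⊤) | OUT=(all ⊤)
  B2: | IN=(all ⊤) | OUT=(all ⊤)
  B3: | IN=(all ⊤) | OUT=(all ⊤)
  B4: | IN=(all ⊤) | OUT=(all ⊤)
  B5: | IN=(all ⊤) | OUT=(all ⊤)
  B6: | IN=(all ⊤) | OUT={f:-3; rest ⊤}
  B7: | IN={f:-3; rest ⊤} | OUT={a:-1, f:-3; rest ⊤}

Merge at B7: IN[B7] = OUT[B6] = {a: ⊤, b: ⊤, c: ⊤, d: ⊤, e: ⊤, f: -3}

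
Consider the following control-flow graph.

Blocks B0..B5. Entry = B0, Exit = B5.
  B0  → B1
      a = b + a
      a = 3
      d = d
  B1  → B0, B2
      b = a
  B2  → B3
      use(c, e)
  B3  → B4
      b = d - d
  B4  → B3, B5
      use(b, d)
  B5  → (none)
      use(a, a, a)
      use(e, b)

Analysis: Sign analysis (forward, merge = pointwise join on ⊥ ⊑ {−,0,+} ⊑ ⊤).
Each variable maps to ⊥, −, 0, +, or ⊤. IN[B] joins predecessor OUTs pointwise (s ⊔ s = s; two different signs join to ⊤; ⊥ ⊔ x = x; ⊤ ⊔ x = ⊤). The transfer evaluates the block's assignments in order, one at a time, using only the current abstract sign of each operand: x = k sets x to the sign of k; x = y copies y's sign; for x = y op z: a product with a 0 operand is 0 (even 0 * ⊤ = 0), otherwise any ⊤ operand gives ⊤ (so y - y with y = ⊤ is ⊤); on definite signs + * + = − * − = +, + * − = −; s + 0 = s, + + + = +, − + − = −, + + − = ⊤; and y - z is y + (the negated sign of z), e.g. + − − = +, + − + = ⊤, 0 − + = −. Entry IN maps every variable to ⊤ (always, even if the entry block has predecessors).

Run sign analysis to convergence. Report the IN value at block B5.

Converged values:
  B0:  IN=(all ⊤)  OUT={a:+; rest ⊤}
  B1:  IN={a:+; rest ⊤}  OUT={a:+, b:+; rest ⊤}
  B2:  IN={a:+, b:+; rest ⊤}  OUT={a:+, b:+; rest ⊤}
  B3:  IN={a:+; rest ⊤}  OUT={a:+; rest ⊤}
  B4:  IN={a:+; rest ⊤}  OUT={a:+; rest ⊤}
  B5:  IN={a:+; rest ⊤}  OUT={a:+; rest ⊤}

Merge at B5: IN[B5] = OUT[B4] = {a: +, b: ⊤, c: ⊤, d: ⊤, e: ⊤, f: ⊤}

Answer: {a: +, b: ⊤, c: ⊤, d: ⊤, e: ⊤, f: ⊤}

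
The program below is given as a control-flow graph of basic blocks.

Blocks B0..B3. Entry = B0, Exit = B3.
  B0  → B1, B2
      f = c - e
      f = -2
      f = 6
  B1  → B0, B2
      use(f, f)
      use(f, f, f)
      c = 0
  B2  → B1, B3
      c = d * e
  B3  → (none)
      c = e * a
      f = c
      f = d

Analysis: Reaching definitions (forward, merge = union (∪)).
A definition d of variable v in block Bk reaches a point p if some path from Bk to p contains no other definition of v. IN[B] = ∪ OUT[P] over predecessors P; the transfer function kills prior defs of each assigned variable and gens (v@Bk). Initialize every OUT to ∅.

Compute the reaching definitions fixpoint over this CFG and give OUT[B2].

Fixpoint table:
  B0: | IN={c@B1, f@B0} | OUT={c@B1, f@B0}
  B1: | IN={c@B1, c@B2, f@B0} | OUT={c@B1, f@B0}
  B2: | IN={c@B1, f@B0} | OUT={c@B2, f@B0}
  B3: | IN={c@B2, f@B0} | OUT={c@B3, f@B3}

Merge at B2: IN[B2] = OUT[B0] ⊔ OUT[B1] = {c@B1, f@B0}
Applying B2's transfer function to that IN value gives OUT[B2] (row B2 above).

Answer: {c@B2, f@B0}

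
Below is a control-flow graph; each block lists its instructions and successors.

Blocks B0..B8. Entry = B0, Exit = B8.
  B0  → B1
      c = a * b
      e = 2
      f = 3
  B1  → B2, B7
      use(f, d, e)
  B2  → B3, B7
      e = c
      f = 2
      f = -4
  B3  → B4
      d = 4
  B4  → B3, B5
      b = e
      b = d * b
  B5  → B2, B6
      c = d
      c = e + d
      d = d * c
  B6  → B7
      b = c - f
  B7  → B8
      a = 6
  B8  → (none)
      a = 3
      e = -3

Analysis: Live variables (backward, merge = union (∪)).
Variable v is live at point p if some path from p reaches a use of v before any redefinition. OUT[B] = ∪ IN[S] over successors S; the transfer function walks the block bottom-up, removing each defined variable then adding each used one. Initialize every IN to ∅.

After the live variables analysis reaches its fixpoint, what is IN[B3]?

Answer: {e, f}

Working:
Per-block solution:
  B0:  IN={a, b, d}  OUT={c, d, e, f}
  B1:  IN={c, d, e, f}  OUT={c}
  B2:  IN={c}  OUT={e, f}
  B3:  IN={e, f}  OUT={d, e, f}
  B4:  IN={d, e, f}  OUT={d, e, f}
  B5:  IN={d, e, f}  OUT={c, f}
  B6:  IN={c, f}  OUT={}
  B7:  IN={}  OUT={}
  B8:  IN={}  OUT={}

Merge at B3: OUT[B3] = IN[B4] = {d, e, f}
Applying B3's transfer function to that OUT value gives IN[B3] (row B3 above).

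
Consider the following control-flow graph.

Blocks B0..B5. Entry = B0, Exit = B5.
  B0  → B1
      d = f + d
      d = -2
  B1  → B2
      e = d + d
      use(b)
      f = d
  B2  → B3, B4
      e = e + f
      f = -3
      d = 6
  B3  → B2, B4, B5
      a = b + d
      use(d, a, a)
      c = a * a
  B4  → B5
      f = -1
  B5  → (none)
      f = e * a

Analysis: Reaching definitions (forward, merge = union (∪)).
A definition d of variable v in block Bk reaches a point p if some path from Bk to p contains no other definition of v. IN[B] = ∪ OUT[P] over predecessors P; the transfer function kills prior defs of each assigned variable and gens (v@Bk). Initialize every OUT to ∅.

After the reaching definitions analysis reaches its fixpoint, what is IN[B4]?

Answer: {a@B3, c@B3, d@B2, e@B2, f@B2}

Trace:
Per-block solution:
  B0: | IN={} | OUT={d@B0}
  B1: | IN={d@B0} | OUT={d@B0, e@B1, f@B1}
  B2: | IN={a@B3, c@B3, d@B0, d@B2, e@B1, e@B2, f@B1, f@B2} | OUT={a@B3, c@B3, d@B2, e@B2, f@B2}
  B3: | IN={a@B3, c@B3, d@B2, e@B2, f@B2} | OUT={a@B3, c@B3, d@B2, e@B2, f@B2}
  B4: | IN={a@B3, c@B3, d@B2, e@B2, f@B2} | OUT={a@B3, c@B3, d@B2, e@B2, f@B4}
  B5: | IN={a@B3, c@B3, d@B2, e@B2, f@B2, f@B4} | OUT={a@B3, c@B3, d@B2, e@B2, f@B5}

Merge at B4: IN[B4] = OUT[B2] ⊔ OUT[B3] = {a@B3, c@B3, d@B2, e@B2, f@B2}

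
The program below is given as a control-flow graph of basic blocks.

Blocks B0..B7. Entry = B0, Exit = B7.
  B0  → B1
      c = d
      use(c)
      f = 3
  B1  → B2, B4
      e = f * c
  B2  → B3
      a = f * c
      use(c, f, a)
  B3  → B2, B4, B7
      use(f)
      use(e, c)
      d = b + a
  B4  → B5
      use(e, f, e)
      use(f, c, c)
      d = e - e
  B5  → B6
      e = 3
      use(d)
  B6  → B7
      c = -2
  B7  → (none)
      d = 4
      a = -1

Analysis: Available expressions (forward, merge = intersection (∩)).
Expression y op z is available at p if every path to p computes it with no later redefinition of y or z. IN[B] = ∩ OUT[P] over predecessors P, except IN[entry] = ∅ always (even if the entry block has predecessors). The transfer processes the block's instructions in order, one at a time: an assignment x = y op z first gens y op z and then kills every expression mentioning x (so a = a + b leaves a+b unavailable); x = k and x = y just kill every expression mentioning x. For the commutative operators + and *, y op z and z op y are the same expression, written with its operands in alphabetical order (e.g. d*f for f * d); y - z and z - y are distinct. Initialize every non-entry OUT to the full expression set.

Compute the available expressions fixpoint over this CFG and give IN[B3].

Answer: {c*f}

Derivation:
Converged values:
  B0: | IN={} | OUT={}
  B1: | IN={} | OUT={c*f}
  B2: | IN={c*f} | OUT={c*f}
  B3: | IN={c*f} | OUT={a+b, c*f}
  B4: | IN={c*f} | OUT={c*f, e-e}
  B5: | IN={c*f, e-e} | OUT={c*f}
  B6: | IN={c*f} | OUT={}
  B7: | IN={} | OUT={}

Merge at B3: IN[B3] = OUT[B2] = {c*f}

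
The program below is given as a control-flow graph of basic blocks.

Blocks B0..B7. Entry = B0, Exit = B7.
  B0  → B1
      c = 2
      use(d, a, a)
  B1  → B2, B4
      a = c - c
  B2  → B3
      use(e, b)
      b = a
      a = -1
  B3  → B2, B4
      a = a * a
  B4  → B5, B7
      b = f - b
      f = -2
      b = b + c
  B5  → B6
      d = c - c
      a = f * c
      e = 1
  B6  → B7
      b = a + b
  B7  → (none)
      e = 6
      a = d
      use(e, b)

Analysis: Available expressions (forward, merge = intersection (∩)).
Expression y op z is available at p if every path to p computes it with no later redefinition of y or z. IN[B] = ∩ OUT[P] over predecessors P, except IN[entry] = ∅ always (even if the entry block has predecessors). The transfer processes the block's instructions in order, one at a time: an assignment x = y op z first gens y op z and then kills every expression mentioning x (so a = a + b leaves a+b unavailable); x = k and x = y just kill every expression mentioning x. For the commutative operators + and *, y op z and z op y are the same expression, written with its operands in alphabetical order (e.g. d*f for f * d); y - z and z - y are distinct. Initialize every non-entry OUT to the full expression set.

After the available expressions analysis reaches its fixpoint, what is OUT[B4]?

Converged values:
  B0:  IN={}  OUT={}
  B1:  IN={}  OUT={c-c}
  B2:  IN={c-c}  OUT={c-c}
  B3:  IN={c-c}  OUT={c-c}
  B4:  IN={c-c}  OUT={c-c}
  B5:  IN={c-c}  OUT={c*f, c-c}
  B6:  IN={c*f, c-c}  OUT={c*f, c-c}
  B7:  IN={c-c}  OUT={c-c}

Merge at B4: IN[B4] = OUT[B1] ∩ OUT[B3] = {c-c}
Applying B4's transfer function to that IN value gives OUT[B4] (row B4 above).

Answer: {c-c}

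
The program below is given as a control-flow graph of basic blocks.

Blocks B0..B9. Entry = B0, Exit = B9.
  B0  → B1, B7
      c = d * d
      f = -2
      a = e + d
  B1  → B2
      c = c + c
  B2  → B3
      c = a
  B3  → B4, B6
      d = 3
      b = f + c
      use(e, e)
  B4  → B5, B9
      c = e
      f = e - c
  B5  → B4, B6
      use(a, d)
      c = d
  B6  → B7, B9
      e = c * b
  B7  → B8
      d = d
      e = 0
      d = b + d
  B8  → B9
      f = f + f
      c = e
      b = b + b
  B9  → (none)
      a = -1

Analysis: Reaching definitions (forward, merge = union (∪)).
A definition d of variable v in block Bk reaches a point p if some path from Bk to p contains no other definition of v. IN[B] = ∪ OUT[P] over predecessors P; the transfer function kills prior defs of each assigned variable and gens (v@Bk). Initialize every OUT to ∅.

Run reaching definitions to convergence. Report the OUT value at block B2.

Answer: {a@B0, c@B2, f@B0}

Working:
Fixpoint table:
  B0: | IN={} | OUT={a@B0, c@B0, f@B0}
  B1: | IN={a@B0, c@B0, f@B0} | OUT={a@B0, c@B1, f@B0}
  B2: | IN={a@B0, c@B1, f@B0} | OUT={a@B0, c@B2, f@B0}
  B3: | IN={a@B0, c@B2, f@B0} | OUT={a@B0, b@B3, c@B2, d@B3, f@B0}
  B4: | IN={a@B0, b@B3, c@B2, c@B5, d@B3, f@B0, f@B4} | OUT={a@B0, b@B3, c@B4, d@B3, f@B4}
  B5: | IN={a@B0, b@B3, c@B4, d@B3, f@B4} | OUT={a@B0, b@B3, c@B5, d@B3, f@B4}
  B6: | IN={a@B0, b@B3, c@B2, c@B5, d@B3, f@B0, f@B4} | OUT={a@B0, b@B3, c@B2, c@B5, d@B3, e@B6, f@B0, f@B4}
  B7: | IN={a@B0, b@B3, c@B0, c@B2, c@B5, d@B3, e@B6, f@B0, f@B4} | OUT={a@B0, b@B3, c@B0, c@B2, c@B5, d@B7, e@B7, f@B0, f@B4}
  B8: | IN={a@B0, b@B3, c@B0, c@B2, c@B5, d@B7, e@B7, f@B0, f@B4} | OUT={a@B0, b@B8, c@B8, d@B7, e@B7, f@B8}
  B9: | IN={a@B0, b@B3, b@B8, c@B2, c@B4, c@B5, c@B8, d@B3, d@B7, e@B6, e@B7, f@B0, f@B4, f@B8} | OUT={a@B9, b@B3, b@B8, c@B2, c@B4, c@B5, c@B8, d@B3, d@B7, e@B6, e@B7, f@B0, f@B4, f@B8}

Merge at B2: IN[B2] = OUT[B1] = {a@B0, c@B1, f@B0}
Applying B2's transfer function to that IN value gives OUT[B2] (row B2 above).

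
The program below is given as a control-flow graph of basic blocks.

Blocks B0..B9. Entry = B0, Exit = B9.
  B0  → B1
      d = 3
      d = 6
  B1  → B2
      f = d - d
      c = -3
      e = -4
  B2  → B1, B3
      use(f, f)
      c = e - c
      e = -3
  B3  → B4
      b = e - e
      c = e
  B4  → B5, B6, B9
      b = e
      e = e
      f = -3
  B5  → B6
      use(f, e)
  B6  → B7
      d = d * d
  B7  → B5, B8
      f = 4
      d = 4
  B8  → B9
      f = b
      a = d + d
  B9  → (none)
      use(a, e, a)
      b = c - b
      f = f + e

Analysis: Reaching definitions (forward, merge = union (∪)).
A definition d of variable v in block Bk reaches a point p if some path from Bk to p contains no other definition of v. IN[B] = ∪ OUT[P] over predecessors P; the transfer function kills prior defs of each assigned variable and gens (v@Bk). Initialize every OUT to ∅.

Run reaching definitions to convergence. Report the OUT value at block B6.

Answer: {b@B4, c@B3, d@B6, e@B4, f@B4, f@B7}

Trace:
Fixpoint table:
  B0: | IN={} | OUT={d@B0}
  B1: | IN={c@B2, d@B0, e@B2, f@B1} | OUT={c@B1, d@B0, e@B1, f@B1}
  B2: | IN={c@B1, d@B0, e@B1, f@B1} | OUT={c@B2, d@B0, e@B2, f@B1}
  B3: | IN={c@B2, d@B0, e@B2, f@B1} | OUT={b@B3, c@B3, d@B0, e@B2, f@B1}
  B4: | IN={b@B3, c@B3, d@B0, e@B2, f@B1} | OUT={b@B4, c@B3, d@B0, e@B4, f@B4}
  B5: | IN={b@B4, c@B3, d@B0, d@B7, e@B4, f@B4, f@B7} | OUT={b@B4, c@B3, d@B0, d@B7, e@B4, f@B4, f@B7}
  B6: | IN={b@B4, c@B3, d@B0, d@B7, e@B4, f@B4, f@B7} | OUT={b@B4, c@B3, d@B6, e@B4, f@B4, f@B7}
  B7: | IN={b@B4, c@B3, d@B6, e@B4, f@B4, f@B7} | OUT={b@B4, c@B3, d@B7, e@B4, f@B7}
  B8: | IN={b@B4, c@B3, d@B7, e@B4, f@B7} | OUT={a@B8, b@B4, c@B3, d@B7, e@B4, f@B8}
  B9: | IN={a@B8, b@B4, c@B3, d@B0, d@B7, e@B4, f@B4, f@B8} | OUT={a@B8, b@B9, c@B3, d@B0, d@B7, e@B4, f@B9}

Merge at B6: IN[B6] = OUT[B4] ⊔ OUT[B5] = {b@B4, c@B3, d@B0, d@B7, e@B4, f@B4, f@B7}
Applying B6's transfer function to that IN value gives OUT[B6] (row B6 above).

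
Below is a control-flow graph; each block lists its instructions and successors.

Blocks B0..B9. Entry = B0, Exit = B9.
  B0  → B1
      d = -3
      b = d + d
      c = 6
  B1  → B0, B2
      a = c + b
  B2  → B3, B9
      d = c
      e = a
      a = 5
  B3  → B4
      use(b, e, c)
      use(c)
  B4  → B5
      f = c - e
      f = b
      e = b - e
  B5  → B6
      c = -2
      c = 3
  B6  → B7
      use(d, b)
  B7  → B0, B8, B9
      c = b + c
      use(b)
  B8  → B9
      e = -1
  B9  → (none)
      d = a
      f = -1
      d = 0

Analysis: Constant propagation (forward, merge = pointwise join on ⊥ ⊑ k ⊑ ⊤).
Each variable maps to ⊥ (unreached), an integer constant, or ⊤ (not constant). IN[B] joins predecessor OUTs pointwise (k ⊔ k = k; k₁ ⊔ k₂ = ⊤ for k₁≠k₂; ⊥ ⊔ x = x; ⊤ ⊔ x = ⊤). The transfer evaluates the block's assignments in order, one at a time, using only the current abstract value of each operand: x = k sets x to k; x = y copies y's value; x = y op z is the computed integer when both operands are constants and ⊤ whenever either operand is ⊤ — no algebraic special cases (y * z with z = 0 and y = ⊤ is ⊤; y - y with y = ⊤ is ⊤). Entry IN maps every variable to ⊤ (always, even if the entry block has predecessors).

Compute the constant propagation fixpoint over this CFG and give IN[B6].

Answer: {a: 5, b: -6, c: 3, d: 6, e: -6, f: -6}

Working:
Fixpoint table:
  B0:  IN=(all ⊤)  OUT={b:-6, c:6, d:-3; rest ⊤}
  B1:  IN={b:-6, c:6, d:-3; rest ⊤}  OUT={a:0, b:-6, c:6, d:-3; rest ⊤}
  B2:  IN={a:0, b:-6, c:6, d:-3; rest ⊤}  OUT={a:5, b:-6, c:6, d:6, e:0; rest ⊤}
  B3:  IN={a:5, b:-6, c:6, d:6, e:0; rest ⊤}  OUT={a:5, b:-6, c:6, d:6, e:0; rest ⊤}
  B4:  IN={a:5, b:-6, c:6, d:6, e:0; rest ⊤}  OUT={a:5, b:-6, c:6, d:6, e:-6, f:-6; rest ⊤}
  B5:  IN={a:5, b:-6, c:6, d:6, e:-6, f:-6; rest ⊤}  OUT={a:5, b:-6, c:3, d:6, e:-6, f:-6; rest ⊤}
  B6:  IN={a:5, b:-6, c:3, d:6, e:-6, f:-6; rest ⊤}  OUT={a:5, b:-6, c:3, d:6, e:-6, f:-6; rest ⊤}
  B7:  IN={a:5, b:-6, c:3, d:6, e:-6, f:-6; rest ⊤}  OUT={a:5, b:-6, c:-3, d:6, e:-6, f:-6; rest ⊤}
  B8:  IN={a:5, b:-6, c:-3, d:6, e:-6, f:-6; rest ⊤}  OUT={a:5, b:-6, c:-3, d:6, e:-1, f:-6; rest ⊤}
  B9:  IN={a:5, b:-6, d:6; rest ⊤}  OUT={a:5, b:-6, d:0, f:-1; rest ⊤}

Merge at B6: IN[B6] = OUT[B5] = {a: 5, b: -6, c: 3, d: 6, e: -6, f: -6}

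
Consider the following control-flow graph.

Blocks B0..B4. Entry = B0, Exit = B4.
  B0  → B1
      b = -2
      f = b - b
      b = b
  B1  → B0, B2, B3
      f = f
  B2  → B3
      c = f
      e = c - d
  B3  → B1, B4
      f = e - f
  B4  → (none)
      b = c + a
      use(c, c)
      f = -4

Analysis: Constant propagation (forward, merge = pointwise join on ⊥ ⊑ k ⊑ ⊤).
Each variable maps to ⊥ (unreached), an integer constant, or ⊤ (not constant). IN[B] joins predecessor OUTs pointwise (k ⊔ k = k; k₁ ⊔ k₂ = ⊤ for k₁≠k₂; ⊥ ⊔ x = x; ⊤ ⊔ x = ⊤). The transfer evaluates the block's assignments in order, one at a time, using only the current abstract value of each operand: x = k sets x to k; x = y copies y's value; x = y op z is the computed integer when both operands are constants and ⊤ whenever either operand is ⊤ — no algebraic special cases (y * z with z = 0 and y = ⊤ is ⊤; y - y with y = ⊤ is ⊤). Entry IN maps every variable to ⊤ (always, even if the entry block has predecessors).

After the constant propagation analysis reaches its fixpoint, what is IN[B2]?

Answer: {a: ⊤, b: -2, c: ⊤, d: ⊤, e: ⊤, f: ⊤}

Working:
Per-block solution:
  B0:   IN=(all ⊤)   OUT={b:-2, f:0; rest ⊤}
  B1:   IN={b:-2; rest ⊤}   OUT={b:-2; rest ⊤}
  B2:   IN={b:-2; rest ⊤}   OUT={b:-2; rest ⊤}
  B3:   IN={b:-2; rest ⊤}   OUT={b:-2; rest ⊤}
  B4:   IN={b:-2; rest ⊤}   OUT={f:-4; rest ⊤}

Merge at B2: IN[B2] = OUT[B1] = {a: ⊤, b: -2, c: ⊤, d: ⊤, e: ⊤, f: ⊤}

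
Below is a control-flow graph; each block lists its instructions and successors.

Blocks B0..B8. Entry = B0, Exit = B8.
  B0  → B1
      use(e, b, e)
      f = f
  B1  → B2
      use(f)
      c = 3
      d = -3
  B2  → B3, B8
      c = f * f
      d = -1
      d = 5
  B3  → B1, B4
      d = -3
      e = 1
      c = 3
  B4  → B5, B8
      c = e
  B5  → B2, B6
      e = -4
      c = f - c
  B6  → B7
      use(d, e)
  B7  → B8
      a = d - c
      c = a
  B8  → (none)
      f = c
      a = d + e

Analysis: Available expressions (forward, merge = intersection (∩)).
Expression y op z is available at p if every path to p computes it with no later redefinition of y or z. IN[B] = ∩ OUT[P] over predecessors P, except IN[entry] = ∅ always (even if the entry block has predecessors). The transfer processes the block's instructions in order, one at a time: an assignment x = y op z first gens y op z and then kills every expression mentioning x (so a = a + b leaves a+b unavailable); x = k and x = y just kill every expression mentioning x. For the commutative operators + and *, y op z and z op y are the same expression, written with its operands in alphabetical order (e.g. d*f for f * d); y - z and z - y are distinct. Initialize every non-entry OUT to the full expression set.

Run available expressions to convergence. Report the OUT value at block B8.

Answer: {d+e}

Trace:
Converged values:
  B0:   IN={}   OUT={}
  B1:   IN={}   OUT={}
  B2:   IN={}   OUT={f*f}
  B3:   IN={f*f}   OUT={f*f}
  B4:   IN={f*f}   OUT={f*f}
  B5:   IN={f*f}   OUT={f*f}
  B6:   IN={f*f}   OUT={f*f}
  B7:   IN={f*f}   OUT={f*f}
  B8:   IN={f*f}   OUT={d+e}

Merge at B8: IN[B8] = OUT[B2] ∩ OUT[B4] ∩ OUT[B7] = {f*f}
Applying B8's transfer function to that IN value gives OUT[B8] (row B8 above).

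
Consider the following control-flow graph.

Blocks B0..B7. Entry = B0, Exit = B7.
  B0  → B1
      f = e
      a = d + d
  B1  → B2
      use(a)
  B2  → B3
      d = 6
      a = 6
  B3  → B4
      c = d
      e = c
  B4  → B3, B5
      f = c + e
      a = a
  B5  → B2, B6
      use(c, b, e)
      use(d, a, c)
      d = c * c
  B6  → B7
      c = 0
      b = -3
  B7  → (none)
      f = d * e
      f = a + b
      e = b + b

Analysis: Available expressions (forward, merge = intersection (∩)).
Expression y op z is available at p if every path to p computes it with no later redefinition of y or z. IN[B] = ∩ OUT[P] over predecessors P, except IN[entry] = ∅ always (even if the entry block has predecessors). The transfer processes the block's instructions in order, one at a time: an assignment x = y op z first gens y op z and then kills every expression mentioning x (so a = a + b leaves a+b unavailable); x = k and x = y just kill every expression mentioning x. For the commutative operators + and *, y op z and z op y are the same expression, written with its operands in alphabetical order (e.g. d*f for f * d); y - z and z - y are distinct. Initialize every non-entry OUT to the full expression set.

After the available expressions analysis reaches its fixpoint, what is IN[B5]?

Converged values:
  B0:   IN={}   OUT={d+d}
  B1:   IN={d+d}   OUT={d+d}
  B2:   IN={}   OUT={}
  B3:   IN={}   OUT={}
  B4:   IN={}   OUT={c+e}
  B5:   IN={c+e}   OUT={c*c, c+e}
  B6:   IN={c*c, c+e}   OUT={}
  B7:   IN={}   OUT={a+b, b+b}

Merge at B5: IN[B5] = OUT[B4] = {c+e}

Answer: {c+e}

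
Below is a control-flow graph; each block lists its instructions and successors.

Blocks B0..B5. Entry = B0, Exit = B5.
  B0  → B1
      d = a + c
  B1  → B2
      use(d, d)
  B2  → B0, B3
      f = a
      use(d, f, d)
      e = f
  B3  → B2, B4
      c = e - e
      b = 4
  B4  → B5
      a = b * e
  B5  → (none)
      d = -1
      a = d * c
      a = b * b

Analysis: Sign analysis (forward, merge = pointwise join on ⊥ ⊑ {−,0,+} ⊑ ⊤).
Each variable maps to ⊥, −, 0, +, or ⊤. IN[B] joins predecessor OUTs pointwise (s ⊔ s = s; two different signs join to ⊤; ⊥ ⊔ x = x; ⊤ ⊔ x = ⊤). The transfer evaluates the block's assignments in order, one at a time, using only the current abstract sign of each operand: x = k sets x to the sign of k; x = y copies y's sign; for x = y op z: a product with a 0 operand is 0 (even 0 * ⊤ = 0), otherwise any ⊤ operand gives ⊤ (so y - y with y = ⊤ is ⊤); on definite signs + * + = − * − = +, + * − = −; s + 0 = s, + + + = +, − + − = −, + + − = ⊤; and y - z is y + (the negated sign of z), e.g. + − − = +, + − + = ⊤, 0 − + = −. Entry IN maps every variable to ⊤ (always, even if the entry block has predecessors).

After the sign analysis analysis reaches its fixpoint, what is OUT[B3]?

Per-block solution:
  B0:  IN=(all ⊤)  OUT=(all ⊤)
  B1:  IN=(all ⊤)  OUT=(all ⊤)
  B2:  IN=(all ⊤)  OUT=(all ⊤)
  B3:  IN=(all ⊤)  OUT={b:+; rest ⊤}
  B4:  IN={b:+; rest ⊤}  OUT={b:+; rest ⊤}
  B5:  IN={b:+; rest ⊤}  OUT={a:+, b:+, d:-; rest ⊤}

Merge at B3: IN[B3] = OUT[B2] = {a: ⊤, b: ⊤, c: ⊤, d: ⊤, e: ⊤, f: ⊤}
Applying B3's transfer function to that IN value gives OUT[B3] (row B3 above).

Answer: {a: ⊤, b: +, c: ⊤, d: ⊤, e: ⊤, f: ⊤}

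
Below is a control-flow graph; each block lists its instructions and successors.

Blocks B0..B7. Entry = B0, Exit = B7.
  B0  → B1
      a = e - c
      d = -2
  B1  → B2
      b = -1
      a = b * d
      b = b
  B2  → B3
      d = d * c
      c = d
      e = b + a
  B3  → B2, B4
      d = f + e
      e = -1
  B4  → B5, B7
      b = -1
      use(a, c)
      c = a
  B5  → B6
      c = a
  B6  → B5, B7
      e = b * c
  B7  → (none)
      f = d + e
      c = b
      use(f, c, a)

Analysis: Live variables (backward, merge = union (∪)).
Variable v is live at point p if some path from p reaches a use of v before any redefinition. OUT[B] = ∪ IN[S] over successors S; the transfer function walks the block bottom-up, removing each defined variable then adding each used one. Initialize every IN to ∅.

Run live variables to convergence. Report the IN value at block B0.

Answer: {c, e, f}

Derivation:
Converged values:
  B0: | IN={c, e, f} | OUT={c, d, f}
  B1: | IN={c, d, f} | OUT={a, b, c, d, f}
  B2: | IN={a, b, c, d, f} | OUT={a, b, c, e, f}
  B3: | IN={a, b, c, e, f} | OUT={a, b, c, d, e, f}
  B4: | IN={a, c, d, e} | OUT={a, b, d, e}
  B5: | IN={a, b, d} | OUT={a, b, c, d}
  B6: | IN={a, b, c, d} | OUT={a, b, d, e}
  B7: | IN={a, b, d, e} | OUT={}

Merge at B0: OUT[B0] = IN[B1] = {c, d, f}
Applying B0's transfer function to that OUT value gives IN[B0] (row B0 above).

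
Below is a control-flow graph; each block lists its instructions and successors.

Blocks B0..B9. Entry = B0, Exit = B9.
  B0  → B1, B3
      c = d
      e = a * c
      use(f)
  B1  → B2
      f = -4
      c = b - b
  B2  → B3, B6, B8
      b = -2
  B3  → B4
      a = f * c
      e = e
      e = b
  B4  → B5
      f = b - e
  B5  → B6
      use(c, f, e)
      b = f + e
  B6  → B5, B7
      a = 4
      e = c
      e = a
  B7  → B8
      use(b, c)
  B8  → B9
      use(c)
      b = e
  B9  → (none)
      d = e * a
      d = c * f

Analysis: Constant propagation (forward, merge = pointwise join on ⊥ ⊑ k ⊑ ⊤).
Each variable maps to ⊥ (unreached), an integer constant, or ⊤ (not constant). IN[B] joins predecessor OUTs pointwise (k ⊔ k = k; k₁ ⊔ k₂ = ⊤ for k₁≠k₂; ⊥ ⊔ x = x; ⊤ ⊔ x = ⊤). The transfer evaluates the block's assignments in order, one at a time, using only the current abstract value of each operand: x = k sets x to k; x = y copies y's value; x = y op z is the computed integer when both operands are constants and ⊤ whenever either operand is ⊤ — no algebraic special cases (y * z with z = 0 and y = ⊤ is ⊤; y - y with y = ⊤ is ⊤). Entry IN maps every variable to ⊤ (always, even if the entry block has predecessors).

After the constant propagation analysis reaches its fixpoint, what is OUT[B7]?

Answer: {a: 4, b: ⊤, c: ⊤, d: ⊤, e: 4, f: ⊤}

Working:
Per-block solution:
  B0:   IN=(all ⊤)   OUT=(all ⊤)
  B1:   IN=(all ⊤)   OUT={f:-4; rest ⊤}
  B2:   IN={f:-4; rest ⊤}   OUT={b:-2, f:-4; rest ⊤}
  B3:   IN=(all ⊤)   OUT=(all ⊤)
  B4:   IN=(all ⊤)   OUT=(all ⊤)
  B5:   IN=(all ⊤)   OUT=(all ⊤)
  B6:   IN=(all ⊤)   OUT={a:4, e:4; rest ⊤}
  B7:   IN={a:4, e:4; rest ⊤}   OUT={a:4, e:4; rest ⊤}
  B8:   IN=(all ⊤)   OUT=(all ⊤)
  B9:   IN=(all ⊤)   OUT=(all ⊤)

Merge at B7: IN[B7] = OUT[B6] = {a: 4, b: ⊤, c: ⊤, d: ⊤, e: 4, f: ⊤}
Applying B7's transfer function to that IN value gives OUT[B7] (row B7 above).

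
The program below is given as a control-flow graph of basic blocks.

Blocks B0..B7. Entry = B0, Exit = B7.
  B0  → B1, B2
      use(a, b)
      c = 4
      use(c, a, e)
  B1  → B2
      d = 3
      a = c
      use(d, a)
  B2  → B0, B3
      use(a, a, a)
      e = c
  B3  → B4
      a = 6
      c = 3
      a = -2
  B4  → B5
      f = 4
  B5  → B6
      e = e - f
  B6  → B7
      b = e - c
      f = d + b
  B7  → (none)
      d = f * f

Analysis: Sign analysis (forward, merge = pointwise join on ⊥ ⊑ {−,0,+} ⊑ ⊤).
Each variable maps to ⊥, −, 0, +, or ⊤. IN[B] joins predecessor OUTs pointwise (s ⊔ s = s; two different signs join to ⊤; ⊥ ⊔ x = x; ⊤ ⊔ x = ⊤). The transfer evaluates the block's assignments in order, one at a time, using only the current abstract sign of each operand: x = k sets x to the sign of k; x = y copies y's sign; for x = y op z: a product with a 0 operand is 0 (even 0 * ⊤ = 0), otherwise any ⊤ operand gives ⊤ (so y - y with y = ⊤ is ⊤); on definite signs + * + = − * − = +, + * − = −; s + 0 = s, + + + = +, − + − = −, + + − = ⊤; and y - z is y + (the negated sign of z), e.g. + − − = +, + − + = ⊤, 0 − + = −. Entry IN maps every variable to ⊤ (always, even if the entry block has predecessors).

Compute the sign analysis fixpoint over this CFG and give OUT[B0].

Answer: {a: ⊤, b: ⊤, c: +, d: ⊤, e: ⊤, f: ⊤}

Trace:
Fixpoint table:
  B0:   IN=(all ⊤)   OUT={c:+; rest ⊤}
  B1:   IN={c:+; rest ⊤}   OUT={a:+, c:+, d:+; rest ⊤}
  B2:   IN={c:+; rest ⊤}   OUT={c:+, e:+; rest ⊤}
  B3:   IN={c:+, e:+; rest ⊤}   OUT={a:-, c:+, e:+; rest ⊤}
  B4:   IN={a:-, c:+, e:+; rest ⊤}   OUT={a:-, c:+, e:+, f:+; rest ⊤}
  B5:   IN={a:-, c:+, e:+, f:+; rest ⊤}   OUT={a:-, c:+, f:+; rest ⊤}
  B6:   IN={a:-, c:+, f:+; rest ⊤}   OUT={a:-, c:+; rest ⊤}
  B7:   IN={a:-, c:+; rest ⊤}   OUT={a:-, c:+; rest ⊤}

Merge at B0 (entry node, so the boundary value (all ⊤) is joined with the incoming edge(s)): IN[B0] = (all ⊤) ⊔ OUT[B2] = {a: ⊤, b: ⊤, c: ⊤, d: ⊤, e: ⊤, f: ⊤}
Applying B0's transfer function to that IN value gives OUT[B0] (row B0 above).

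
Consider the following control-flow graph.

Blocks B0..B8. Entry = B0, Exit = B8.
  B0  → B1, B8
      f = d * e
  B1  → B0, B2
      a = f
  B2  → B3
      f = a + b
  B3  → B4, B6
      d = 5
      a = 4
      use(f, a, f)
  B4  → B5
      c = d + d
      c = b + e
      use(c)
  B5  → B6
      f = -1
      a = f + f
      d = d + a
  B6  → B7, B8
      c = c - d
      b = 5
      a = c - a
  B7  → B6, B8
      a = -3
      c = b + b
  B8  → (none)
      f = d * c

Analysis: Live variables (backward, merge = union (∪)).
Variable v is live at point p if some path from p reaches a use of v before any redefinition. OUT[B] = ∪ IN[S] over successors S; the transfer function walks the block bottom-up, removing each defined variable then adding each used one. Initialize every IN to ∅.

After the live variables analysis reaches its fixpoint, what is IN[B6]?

Answer: {a, c, d}

Derivation:
Converged values:
  B0:   IN={b, c, d, e}   OUT={b, c, d, e, f}
  B1:   IN={b, c, d, e, f}   OUT={a, b, c, d, e}
  B2:   IN={a, b, c, e}   OUT={b, c, e, f}
  B3:   IN={b, c, e, f}   OUT={a, b, c, d, e}
  B4:   IN={b, d, e}   OUT={c, d}
  B5:   IN={c, d}   OUT={a, c, d}
  B6:   IN={a, c, d}   OUT={b, c, d}
  B7:   IN={b, d}   OUT={a, c, d}
  B8:   IN={c, d}   OUT={}

Merge at B6: OUT[B6] = IN[B7] ⊔ IN[B8] = {b, c, d}
Applying B6's transfer function to that OUT value gives IN[B6] (row B6 above).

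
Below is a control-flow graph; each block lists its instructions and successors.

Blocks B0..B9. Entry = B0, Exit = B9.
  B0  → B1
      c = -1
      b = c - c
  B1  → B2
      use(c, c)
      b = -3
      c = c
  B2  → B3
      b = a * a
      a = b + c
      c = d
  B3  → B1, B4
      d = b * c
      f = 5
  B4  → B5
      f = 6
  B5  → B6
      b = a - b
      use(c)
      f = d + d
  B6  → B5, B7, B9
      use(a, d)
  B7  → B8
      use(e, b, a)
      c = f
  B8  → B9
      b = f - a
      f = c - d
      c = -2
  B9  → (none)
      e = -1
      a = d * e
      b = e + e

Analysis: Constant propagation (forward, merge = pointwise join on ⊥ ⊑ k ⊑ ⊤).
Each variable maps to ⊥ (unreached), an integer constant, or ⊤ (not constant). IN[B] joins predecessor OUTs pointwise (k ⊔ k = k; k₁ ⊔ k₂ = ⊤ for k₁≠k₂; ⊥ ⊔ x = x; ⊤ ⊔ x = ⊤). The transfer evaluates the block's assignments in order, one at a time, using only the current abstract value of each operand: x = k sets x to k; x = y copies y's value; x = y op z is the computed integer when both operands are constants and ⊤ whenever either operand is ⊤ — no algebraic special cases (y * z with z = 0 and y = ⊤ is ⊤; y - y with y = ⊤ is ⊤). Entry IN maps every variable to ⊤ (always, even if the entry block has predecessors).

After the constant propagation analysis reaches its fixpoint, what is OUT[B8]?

Answer: {a: ⊤, b: ⊤, c: -2, d: ⊤, e: ⊤, f: ⊤}

Trace:
Fixpoint table:
  B0:  IN=(all ⊤)  OUT={b:0, c:-1; rest ⊤}
  B1:  IN=(all ⊤)  OUT={b:-3; rest ⊤}
  B2:  IN={b:-3; rest ⊤}  OUT=(all ⊤)
  B3:  IN=(all ⊤)  OUT={f:5; rest ⊤}
  B4:  IN={f:5; rest ⊤}  OUT={f:6; rest ⊤}
  B5:  IN=(all ⊤)  OUT=(all ⊤)
  B6:  IN=(all ⊤)  OUT=(all ⊤)
  B7:  IN=(all ⊤)  OUT=(all ⊤)
  B8:  IN=(all ⊤)  OUT={c:-2; rest ⊤}
  B9:  IN=(all ⊤)  OUT={b:-2, e:-1; rest ⊤}

Merge at B8: IN[B8] = OUT[B7] = {a: ⊤, b: ⊤, c: ⊤, d: ⊤, e: ⊤, f: ⊤}
Applying B8's transfer function to that IN value gives OUT[B8] (row B8 above).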